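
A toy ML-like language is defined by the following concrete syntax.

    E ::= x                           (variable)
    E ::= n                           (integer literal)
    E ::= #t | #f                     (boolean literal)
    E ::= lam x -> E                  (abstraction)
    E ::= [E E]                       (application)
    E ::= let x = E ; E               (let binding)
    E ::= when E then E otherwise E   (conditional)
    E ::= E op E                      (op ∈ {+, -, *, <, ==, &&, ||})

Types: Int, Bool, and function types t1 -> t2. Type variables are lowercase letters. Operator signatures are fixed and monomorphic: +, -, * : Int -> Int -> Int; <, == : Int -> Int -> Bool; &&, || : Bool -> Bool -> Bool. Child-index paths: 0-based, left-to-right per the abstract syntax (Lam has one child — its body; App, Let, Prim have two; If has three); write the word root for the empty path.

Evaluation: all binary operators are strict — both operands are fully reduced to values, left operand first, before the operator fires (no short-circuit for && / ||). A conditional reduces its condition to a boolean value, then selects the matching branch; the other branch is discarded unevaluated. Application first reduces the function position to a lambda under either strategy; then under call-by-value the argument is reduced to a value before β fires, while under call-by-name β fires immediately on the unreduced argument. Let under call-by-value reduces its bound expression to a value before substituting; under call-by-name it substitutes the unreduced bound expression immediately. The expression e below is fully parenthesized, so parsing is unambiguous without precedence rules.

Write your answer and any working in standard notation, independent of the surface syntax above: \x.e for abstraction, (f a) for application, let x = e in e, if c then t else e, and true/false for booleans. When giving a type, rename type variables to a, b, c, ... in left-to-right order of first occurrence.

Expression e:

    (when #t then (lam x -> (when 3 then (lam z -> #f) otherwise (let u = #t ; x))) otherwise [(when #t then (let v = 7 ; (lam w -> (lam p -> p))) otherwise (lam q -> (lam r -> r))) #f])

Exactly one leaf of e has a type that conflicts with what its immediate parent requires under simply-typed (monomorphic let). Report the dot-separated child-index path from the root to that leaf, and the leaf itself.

Answer: 1.0.0 : 3

Derivation:
  unify Bool ~ Bool
  unify Int ~ Bool
  FAIL: mismatch Int ~ Bool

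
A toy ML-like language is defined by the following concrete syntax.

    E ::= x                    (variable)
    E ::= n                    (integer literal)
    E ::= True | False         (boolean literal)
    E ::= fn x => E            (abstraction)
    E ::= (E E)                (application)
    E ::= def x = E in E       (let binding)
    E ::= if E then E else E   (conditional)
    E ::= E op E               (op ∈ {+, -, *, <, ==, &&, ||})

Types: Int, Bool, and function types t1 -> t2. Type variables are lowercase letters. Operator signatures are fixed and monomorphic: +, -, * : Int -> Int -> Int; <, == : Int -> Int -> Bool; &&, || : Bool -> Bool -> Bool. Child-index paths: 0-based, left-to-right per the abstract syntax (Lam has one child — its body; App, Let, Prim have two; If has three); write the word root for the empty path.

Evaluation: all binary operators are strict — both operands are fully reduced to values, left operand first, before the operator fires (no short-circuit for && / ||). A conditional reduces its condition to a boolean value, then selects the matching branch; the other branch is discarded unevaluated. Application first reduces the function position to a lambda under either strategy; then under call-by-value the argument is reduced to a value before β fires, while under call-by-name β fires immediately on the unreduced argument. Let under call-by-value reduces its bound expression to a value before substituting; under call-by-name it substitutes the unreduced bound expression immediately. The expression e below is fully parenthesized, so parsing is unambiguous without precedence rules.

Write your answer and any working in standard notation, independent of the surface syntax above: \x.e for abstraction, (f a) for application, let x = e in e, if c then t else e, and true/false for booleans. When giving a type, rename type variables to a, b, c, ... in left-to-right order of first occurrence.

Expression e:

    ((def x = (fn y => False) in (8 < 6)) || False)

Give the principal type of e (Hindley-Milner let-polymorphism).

Trace:
\y._ : a -> Bool
let x : forall. a -> Bool
  unify Int ~ Int
  unify Int ~ Int
  unify Bool ~ Bool
  unify Bool ~ Bool

Answer: Bool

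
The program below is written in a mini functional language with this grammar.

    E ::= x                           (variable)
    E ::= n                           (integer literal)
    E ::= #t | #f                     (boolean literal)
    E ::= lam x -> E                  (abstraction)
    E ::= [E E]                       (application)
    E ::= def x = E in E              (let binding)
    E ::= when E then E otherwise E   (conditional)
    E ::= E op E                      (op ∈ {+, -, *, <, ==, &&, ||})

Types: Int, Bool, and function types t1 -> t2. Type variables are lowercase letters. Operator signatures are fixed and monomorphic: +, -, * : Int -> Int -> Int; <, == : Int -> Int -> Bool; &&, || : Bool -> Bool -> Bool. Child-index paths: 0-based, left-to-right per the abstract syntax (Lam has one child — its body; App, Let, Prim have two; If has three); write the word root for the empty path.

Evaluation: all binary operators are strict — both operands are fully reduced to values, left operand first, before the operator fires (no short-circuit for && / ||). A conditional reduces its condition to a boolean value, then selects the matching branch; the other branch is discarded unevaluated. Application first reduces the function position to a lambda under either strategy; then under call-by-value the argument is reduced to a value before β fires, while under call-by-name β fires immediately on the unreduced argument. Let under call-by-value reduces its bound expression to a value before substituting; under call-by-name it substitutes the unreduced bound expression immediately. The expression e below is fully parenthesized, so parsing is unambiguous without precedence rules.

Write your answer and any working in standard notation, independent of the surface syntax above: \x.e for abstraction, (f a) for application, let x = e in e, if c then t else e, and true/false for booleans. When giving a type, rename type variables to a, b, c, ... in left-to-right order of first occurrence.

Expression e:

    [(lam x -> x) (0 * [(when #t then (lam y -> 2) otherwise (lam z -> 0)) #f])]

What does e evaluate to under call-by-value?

Answer: 0

Working:
step 0: ((\x.x) (0 * ((if true then (\y.2) else (\z.0)) false)))
step 1: [if@1.1.0] ((\x.x) (0 * ((\y.2) false)))
step 2: [beta@1.1] ((\x.x) (0 * 2))
step 3: [delta@1] ((\x.x) 0)
step 4: [beta@root] 0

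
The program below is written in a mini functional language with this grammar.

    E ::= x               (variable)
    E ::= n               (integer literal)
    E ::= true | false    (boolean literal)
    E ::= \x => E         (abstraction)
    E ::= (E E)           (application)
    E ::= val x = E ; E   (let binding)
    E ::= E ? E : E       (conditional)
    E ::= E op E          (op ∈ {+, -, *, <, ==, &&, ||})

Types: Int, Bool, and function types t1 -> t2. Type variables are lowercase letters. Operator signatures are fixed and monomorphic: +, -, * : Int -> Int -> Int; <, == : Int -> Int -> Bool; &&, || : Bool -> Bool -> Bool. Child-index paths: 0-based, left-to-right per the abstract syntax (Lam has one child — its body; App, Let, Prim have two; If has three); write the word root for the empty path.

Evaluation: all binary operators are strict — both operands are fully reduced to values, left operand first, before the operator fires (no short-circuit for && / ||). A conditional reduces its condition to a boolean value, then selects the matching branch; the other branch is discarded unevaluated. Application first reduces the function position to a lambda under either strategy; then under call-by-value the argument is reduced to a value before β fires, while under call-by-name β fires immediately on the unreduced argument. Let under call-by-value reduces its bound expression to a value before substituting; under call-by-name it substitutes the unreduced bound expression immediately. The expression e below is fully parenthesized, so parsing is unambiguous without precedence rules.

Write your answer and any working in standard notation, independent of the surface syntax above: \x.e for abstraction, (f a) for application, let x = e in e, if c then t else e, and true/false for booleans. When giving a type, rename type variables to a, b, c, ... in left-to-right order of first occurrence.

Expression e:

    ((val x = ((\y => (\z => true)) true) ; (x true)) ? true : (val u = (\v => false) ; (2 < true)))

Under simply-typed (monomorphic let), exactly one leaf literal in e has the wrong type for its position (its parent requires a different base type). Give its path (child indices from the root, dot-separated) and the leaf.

Trace:
\z._ : b -> Bool
\y._ : a -> b -> Bool
  unify a -> b -> Bool ~ Bool -> c
  unify a ~ Bool
  unify b -> Bool ~ c
_ _ : b -> Bool
let x : b -> Bool
x : b -> Bool
  unify b -> Bool ~ Bool -> d
  unify b ~ Bool
  unify Bool ~ d
_ _ : Bool
  unify Bool ~ Bool
\v._ : e -> Bool
let u : e -> Bool
  unify Int ~ Int
  unify Bool ~ Int
  FAIL: mismatch Bool ~ Int

Answer: 2.1.1 : true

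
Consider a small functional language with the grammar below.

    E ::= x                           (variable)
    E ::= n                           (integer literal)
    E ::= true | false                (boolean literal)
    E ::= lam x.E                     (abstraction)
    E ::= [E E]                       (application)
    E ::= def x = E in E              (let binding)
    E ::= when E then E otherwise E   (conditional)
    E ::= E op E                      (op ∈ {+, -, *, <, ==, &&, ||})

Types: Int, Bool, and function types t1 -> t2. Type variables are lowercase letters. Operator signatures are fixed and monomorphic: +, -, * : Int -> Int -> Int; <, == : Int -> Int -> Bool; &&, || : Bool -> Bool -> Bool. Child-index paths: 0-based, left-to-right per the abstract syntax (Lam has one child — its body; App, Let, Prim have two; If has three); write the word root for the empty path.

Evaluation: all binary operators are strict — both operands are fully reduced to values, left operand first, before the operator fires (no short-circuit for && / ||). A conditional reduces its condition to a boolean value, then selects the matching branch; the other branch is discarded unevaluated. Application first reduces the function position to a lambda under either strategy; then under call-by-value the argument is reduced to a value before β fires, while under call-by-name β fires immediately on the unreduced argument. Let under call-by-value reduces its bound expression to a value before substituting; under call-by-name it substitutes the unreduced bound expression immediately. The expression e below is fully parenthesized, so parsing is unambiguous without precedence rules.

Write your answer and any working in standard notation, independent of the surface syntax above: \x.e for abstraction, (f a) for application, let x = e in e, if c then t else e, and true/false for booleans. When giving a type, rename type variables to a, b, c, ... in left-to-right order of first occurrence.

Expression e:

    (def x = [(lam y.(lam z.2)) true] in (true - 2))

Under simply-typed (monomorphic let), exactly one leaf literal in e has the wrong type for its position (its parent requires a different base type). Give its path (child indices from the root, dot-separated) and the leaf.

Answer: 1.0 : true

Derivation:
\z._ : b -> Int
\y._ : a -> b -> Int
  unify a -> b -> Int ~ Bool -> c
  unify a ~ Bool
  unify b -> Int ~ c
_ _ : b -> Int
let x : b -> Int
  unify Bool ~ Int
  FAIL: mismatch Bool ~ Int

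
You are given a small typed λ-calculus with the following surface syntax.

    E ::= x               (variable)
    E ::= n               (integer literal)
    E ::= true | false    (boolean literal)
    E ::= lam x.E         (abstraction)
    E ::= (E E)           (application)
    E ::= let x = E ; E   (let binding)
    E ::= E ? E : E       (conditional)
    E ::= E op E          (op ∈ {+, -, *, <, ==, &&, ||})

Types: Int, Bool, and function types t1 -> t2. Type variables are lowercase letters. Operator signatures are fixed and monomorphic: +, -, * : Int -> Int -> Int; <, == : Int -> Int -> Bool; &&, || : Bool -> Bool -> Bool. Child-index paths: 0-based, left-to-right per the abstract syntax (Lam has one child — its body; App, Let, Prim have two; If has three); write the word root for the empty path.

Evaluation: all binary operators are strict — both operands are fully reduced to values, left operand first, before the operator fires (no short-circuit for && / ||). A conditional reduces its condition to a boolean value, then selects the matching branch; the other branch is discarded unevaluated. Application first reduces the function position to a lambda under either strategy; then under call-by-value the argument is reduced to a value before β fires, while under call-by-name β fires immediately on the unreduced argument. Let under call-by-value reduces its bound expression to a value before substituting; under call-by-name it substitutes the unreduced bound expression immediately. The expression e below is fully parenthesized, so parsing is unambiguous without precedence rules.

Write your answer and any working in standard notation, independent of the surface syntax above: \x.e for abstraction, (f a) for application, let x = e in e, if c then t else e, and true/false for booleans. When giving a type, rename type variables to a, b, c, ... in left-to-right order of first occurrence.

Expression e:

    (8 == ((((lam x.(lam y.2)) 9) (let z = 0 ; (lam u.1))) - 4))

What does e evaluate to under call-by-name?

Answer: false

Derivation:
step 0: (8 == ((((\x.(\y.2)) 9) (let z = 0 in (\u.1))) - 4))
step 1: [beta@1.0.0] (8 == (((\y.2) (let z = 0 in (\u.1))) - 4))
step 2: [beta@1.0] (8 == (2 - 4))
step 3: [delta@1] (8 == -2)
step 4: [delta@root] false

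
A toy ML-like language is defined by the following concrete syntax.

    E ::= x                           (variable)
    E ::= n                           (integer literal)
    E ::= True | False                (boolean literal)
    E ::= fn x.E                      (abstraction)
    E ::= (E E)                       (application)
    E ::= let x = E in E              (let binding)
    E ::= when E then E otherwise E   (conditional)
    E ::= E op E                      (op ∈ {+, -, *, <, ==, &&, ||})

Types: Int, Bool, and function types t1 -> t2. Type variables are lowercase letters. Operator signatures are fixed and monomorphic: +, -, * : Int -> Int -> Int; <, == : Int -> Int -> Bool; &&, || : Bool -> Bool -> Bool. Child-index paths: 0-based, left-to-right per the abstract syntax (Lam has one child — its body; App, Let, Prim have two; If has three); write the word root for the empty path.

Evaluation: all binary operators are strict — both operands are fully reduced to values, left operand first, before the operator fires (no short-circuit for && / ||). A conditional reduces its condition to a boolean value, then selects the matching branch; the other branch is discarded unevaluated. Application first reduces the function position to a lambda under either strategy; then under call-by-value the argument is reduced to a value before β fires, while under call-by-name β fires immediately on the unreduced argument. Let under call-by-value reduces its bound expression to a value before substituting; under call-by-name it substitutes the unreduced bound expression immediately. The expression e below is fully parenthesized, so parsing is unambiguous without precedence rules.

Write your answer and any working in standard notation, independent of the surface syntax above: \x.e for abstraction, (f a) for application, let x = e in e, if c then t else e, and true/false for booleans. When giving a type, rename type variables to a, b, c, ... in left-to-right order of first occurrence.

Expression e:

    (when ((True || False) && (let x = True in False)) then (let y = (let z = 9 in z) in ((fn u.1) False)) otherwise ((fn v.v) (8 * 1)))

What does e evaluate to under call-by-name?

Trace:
step 0: (if ((true || false) && (let x = true in false)) then (let y = (let z = 9 in z) in ((\u.1) false)) else ((\v.v) (8 * 1)))
step 1: [delta@0.0] (if (true && (let x = true in false)) then (let y = (let z = 9 in z) in ((\u.1) false)) else ((\v.v) (8 * 1)))
step 2: [let@0.1] (if (true && false) then (let y = (let z = 9 in z) in ((\u.1) false)) else ((\v.v) (8 * 1)))
step 3: [delta@0] (if false then (let y = (let z = 9 in z) in ((\u.1) false)) else ((\v.v) (8 * 1)))
step 4: [if@root] ((\v.v) (8 * 1))
step 5: [beta@root] (8 * 1)
step 6: [delta@root] 8

Answer: 8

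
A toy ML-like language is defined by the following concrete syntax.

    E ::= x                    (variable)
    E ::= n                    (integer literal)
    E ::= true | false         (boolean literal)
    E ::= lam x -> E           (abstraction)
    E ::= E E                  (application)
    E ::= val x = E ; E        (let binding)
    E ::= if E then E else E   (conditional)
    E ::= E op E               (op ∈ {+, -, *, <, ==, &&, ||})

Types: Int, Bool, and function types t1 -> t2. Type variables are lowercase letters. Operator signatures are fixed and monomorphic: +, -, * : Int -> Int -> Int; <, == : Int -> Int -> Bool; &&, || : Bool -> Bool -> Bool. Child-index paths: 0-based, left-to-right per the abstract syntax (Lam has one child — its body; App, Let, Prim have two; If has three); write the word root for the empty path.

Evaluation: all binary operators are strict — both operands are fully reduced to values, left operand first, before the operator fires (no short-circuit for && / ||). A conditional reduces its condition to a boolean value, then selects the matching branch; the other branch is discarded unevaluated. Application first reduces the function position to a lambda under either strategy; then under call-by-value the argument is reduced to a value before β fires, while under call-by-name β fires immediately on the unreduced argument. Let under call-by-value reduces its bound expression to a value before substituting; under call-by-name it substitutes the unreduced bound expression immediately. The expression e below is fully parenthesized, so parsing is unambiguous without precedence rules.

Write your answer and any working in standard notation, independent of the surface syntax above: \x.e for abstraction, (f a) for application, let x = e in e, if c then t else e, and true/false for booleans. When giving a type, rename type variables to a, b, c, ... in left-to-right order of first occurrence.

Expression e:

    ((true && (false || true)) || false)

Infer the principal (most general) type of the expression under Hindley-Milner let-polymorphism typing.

Answer: Bool

Derivation:
  unify Bool ~ Bool
  unify Bool ~ Bool
  unify Bool ~ Bool
  unify Bool ~ Bool
  unify Bool ~ Bool
  unify Bool ~ Bool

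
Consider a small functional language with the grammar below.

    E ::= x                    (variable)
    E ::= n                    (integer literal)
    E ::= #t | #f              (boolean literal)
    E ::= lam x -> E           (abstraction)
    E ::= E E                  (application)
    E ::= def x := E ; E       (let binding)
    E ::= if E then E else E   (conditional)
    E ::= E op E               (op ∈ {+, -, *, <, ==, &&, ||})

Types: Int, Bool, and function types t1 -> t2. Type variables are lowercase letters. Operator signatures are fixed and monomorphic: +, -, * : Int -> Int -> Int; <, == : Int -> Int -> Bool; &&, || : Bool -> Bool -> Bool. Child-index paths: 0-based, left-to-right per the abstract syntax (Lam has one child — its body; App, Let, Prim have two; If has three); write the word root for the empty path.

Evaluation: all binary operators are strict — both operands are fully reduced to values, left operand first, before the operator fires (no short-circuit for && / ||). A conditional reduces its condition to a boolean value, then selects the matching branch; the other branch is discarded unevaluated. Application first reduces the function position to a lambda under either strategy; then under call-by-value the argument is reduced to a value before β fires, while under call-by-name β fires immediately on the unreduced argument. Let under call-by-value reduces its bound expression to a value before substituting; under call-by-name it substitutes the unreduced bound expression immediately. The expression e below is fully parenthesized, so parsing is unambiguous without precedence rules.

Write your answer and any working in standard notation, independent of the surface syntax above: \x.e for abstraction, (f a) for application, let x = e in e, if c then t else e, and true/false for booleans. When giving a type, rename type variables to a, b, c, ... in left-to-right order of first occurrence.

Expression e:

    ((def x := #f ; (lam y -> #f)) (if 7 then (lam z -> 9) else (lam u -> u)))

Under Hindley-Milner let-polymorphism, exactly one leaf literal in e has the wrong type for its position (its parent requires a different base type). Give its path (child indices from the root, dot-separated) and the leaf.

Answer: 1.0 : 7

Derivation:
let x : Bool
\y._ : a -> Bool
  unify Int ~ Bool
  FAIL: mismatch Int ~ Bool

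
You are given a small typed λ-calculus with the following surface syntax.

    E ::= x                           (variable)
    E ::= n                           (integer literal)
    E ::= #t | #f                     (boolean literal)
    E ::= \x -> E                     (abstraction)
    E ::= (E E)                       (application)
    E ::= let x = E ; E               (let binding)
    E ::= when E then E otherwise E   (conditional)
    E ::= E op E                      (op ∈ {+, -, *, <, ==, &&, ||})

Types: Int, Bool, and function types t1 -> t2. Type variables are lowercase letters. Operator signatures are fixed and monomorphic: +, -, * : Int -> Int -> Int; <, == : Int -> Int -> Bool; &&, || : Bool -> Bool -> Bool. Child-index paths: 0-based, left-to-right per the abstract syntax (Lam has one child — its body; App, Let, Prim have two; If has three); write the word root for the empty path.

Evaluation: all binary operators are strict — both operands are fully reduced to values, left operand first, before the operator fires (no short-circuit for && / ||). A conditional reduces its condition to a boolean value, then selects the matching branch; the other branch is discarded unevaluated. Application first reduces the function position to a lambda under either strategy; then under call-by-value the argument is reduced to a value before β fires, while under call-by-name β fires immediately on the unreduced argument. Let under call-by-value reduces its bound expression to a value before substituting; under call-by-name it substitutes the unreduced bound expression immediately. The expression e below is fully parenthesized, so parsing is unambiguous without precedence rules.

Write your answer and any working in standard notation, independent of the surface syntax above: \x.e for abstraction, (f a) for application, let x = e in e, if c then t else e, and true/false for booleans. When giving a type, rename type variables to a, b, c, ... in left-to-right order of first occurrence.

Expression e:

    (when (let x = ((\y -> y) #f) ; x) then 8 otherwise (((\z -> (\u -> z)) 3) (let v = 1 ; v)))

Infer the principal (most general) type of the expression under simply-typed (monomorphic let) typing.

Answer: Int

Trace:
y : a
\y._ : a -> a
  unify a -> a ~ Bool -> b
  unify a ~ Bool
  unify Bool ~ b
_ _ : Bool
let x : Bool
x : Bool
  unify Bool ~ Bool
z : c
\u._ : d -> c
\z._ : c -> d -> c
  unify c -> d -> c ~ Int -> e
  unify c ~ Int
  unify d -> Int ~ e
_ _ : d -> Int
let v : Int
v : Int
  unify d -> Int ~ Int -> f
  unify d ~ Int
  unify Int ~ f
_ _ : Int
  unify Int ~ Int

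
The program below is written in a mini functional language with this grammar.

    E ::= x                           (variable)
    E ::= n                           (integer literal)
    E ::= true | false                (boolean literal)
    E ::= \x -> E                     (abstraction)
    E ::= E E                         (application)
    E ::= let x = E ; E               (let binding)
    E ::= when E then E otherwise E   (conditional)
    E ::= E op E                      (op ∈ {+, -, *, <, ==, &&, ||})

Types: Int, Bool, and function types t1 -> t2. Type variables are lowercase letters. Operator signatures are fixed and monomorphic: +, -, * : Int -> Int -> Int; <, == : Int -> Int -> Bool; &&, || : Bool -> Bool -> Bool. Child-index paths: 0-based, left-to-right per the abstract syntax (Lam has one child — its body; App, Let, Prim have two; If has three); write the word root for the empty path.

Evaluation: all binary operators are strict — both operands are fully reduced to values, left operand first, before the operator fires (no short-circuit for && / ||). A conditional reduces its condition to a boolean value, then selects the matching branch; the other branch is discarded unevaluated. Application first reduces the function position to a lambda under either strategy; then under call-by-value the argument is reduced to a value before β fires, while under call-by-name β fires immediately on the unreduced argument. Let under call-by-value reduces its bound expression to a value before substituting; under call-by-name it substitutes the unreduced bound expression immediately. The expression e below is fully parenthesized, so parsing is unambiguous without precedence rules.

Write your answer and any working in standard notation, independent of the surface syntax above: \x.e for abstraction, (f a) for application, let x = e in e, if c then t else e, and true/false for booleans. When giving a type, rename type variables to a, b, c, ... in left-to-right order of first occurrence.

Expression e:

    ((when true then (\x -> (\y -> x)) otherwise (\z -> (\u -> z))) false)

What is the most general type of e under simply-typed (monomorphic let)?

Answer: a -> Bool

Working:
  unify Bool ~ Bool
x : a
\y._ : b -> a
\x._ : a -> b -> a
z : c
\u._ : d -> c
\z._ : c -> d -> c
  unify a -> b -> a ~ c -> d -> c
  unify a ~ c
  unify b -> c ~ d -> c
  unify b ~ d
  unify c ~ c
  unify c -> d -> c ~ Bool -> e
  unify c ~ Bool
  unify d -> Bool ~ e
_ _ : d -> Bool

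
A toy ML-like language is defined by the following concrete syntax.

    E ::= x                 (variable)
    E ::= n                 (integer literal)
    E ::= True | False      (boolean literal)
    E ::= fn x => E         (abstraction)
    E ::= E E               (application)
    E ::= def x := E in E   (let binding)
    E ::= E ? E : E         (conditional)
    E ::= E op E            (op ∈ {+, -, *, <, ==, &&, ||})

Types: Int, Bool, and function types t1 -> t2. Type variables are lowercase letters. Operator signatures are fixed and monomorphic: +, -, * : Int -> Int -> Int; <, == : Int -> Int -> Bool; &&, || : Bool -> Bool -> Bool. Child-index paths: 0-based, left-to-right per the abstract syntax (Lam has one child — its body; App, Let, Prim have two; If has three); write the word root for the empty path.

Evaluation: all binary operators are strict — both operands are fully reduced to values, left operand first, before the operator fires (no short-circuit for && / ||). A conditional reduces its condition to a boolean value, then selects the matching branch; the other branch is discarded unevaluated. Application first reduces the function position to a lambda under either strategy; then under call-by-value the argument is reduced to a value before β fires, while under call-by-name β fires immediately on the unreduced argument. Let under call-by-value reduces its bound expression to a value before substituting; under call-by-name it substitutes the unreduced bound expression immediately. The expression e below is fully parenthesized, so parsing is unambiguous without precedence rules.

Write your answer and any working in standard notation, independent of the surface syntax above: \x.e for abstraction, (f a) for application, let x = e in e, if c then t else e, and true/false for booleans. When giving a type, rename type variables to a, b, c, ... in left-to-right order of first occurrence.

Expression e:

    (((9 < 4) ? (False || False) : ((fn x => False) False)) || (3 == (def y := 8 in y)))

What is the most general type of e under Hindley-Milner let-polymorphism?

Answer: Bool

Trace:
  unify Int ~ Int
  unify Int ~ Int
  unify Bool ~ Bool
  unify Bool ~ Bool
  unify Bool ~ Bool
\x._ : a -> Bool
  unify a -> Bool ~ Bool -> b
  unify a ~ Bool
  unify Bool ~ b
_ _ : Bool
  unify Bool ~ Bool
  unify Bool ~ Bool
  unify Int ~ Int
let y : Int
y : Int
  unify Int ~ Int
  unify Bool ~ Bool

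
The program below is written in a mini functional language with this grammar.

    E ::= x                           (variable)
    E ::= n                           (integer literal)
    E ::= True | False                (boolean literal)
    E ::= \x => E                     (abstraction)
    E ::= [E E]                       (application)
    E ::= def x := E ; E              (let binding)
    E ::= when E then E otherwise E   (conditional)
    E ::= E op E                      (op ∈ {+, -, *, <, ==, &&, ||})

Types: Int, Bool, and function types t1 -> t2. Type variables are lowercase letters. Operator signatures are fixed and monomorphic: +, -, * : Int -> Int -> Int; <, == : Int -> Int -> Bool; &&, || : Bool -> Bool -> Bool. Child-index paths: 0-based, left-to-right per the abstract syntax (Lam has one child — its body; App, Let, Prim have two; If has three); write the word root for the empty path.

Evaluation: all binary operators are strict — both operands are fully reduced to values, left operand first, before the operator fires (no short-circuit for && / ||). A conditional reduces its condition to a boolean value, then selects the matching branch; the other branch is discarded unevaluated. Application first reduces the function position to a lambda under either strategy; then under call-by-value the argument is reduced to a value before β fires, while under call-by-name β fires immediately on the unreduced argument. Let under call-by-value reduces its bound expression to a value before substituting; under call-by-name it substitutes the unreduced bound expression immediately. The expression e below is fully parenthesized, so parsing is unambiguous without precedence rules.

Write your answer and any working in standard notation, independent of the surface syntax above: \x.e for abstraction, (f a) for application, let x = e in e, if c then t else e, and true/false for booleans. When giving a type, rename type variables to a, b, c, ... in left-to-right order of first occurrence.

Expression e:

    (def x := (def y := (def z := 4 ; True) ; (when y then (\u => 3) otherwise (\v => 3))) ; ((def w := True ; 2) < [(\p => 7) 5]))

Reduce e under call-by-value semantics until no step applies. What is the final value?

Working:
step 0: (let x = (let y = (let z = 4 in true) in (if y then (\u.3) else (\v.3))) in ((let w = true in 2) < ((\p.7) 5)))
step 1: [let@0.0] (let x = (let y = true in (if y then (\u.3) else (\v.3))) in ((let w = true in 2) < ((\p.7) 5)))
step 2: [let@0] (let x = (if true then (\u.3) else (\v.3)) in ((let w = true in 2) < ((\p.7) 5)))
step 3: [if@0] (let x = (\u.3) in ((let w = true in 2) < ((\p.7) 5)))
step 4: [let@root] ((let w = true in 2) < ((\p.7) 5))
step 5: [let@0] (2 < ((\p.7) 5))
step 6: [beta@1] (2 < 7)
step 7: [delta@root] true

Answer: true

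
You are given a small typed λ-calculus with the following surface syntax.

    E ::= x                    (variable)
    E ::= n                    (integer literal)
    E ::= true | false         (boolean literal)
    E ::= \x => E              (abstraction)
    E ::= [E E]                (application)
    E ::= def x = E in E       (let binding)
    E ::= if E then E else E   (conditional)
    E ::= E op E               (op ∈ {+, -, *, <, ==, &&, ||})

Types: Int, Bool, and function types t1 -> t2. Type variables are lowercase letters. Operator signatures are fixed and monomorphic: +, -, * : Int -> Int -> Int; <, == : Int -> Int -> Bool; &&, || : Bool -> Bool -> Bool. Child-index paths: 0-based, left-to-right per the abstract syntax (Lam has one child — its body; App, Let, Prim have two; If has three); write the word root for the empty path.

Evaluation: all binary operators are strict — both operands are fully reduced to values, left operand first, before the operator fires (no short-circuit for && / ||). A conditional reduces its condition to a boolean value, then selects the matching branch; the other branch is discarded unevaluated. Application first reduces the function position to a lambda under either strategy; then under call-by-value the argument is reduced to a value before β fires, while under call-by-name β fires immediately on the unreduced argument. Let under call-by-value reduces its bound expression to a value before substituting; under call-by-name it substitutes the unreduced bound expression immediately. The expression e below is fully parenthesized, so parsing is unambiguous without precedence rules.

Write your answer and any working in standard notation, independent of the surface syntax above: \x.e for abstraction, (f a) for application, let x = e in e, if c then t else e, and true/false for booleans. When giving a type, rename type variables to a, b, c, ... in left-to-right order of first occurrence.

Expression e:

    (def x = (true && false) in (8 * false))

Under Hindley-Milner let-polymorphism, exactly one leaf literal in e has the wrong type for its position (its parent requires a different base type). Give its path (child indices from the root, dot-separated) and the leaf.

Trace:
  unify Bool ~ Bool
  unify Bool ~ Bool
let x : Bool
  unify Int ~ Int
  unify Bool ~ Int
  FAIL: mismatch Bool ~ Int

Answer: 1.1 : false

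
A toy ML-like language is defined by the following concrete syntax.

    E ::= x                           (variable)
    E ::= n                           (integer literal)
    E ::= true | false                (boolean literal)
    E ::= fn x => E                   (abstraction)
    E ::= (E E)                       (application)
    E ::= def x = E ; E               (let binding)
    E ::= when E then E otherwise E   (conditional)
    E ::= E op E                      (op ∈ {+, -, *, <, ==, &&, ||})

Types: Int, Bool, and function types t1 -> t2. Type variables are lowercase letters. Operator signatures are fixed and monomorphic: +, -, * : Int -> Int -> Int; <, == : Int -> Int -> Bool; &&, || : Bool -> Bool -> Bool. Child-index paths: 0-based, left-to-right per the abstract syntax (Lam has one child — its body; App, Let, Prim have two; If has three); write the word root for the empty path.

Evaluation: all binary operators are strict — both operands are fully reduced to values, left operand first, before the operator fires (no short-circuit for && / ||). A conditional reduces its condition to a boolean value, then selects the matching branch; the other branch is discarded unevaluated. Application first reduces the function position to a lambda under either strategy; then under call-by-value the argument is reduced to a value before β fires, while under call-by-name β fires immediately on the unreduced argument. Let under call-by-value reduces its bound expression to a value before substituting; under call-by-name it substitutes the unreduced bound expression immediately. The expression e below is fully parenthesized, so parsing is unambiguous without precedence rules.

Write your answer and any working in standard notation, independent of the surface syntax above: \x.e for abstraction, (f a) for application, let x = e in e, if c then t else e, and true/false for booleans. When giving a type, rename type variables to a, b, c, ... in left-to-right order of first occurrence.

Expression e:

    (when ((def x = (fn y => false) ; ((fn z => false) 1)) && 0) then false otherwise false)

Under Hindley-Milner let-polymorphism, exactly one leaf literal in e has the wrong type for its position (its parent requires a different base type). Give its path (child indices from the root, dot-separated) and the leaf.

Working:
\y._ : a -> Bool
let x : forall. a -> Bool
\z._ : b -> Bool
  unify b -> Bool ~ Int -> c
  unify b ~ Int
  unify Bool ~ c
_ _ : Bool
  unify Bool ~ Bool
  unify Int ~ Bool
  FAIL: mismatch Int ~ Bool

Answer: 0.1 : 0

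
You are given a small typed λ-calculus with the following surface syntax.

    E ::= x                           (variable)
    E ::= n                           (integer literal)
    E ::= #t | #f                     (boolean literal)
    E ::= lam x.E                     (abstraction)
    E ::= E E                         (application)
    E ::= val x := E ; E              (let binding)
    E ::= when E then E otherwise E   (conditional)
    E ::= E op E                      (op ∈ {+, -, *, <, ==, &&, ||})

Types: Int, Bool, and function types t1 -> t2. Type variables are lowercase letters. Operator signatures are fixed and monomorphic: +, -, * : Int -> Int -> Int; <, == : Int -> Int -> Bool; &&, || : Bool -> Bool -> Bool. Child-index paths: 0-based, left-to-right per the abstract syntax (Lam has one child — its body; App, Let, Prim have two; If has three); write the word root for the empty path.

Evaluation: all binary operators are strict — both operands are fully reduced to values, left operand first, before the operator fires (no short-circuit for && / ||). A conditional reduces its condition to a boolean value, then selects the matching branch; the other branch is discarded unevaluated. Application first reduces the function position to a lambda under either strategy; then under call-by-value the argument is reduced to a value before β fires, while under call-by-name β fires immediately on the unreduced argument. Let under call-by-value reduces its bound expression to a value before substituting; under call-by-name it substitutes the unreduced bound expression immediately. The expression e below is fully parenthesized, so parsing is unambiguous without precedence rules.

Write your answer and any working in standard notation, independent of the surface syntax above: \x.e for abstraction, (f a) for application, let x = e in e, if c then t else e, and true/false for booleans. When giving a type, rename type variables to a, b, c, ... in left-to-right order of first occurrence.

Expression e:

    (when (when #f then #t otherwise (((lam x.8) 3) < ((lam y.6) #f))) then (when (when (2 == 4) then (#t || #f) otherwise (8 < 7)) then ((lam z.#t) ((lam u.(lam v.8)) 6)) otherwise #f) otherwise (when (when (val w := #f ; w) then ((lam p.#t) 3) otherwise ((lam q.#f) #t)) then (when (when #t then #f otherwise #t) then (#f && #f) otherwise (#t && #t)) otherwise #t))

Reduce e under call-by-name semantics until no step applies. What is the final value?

Trace:
step 0: (if (if false then true else (((\x.8) 3) < ((\y.6) false))) then (if (if (2 == 4) then (true || false) else (8 < 7)) then ((\z.true) ((\u.(\v.8)) 6)) else false) else (if (if (let w = false in w) then ((\p.true) 3) else ((\q.false) true)) then (if (if true then false else true) then (false && false) else (true && true)) else true))
step 1: [if@0] (if (((\x.8) 3) < ((\y.6) false)) then (if (if (2 == 4) then (true || false) else (8 < 7)) then ((\z.true) ((\u.(\v.8)) 6)) else false) else (if (if (let w = false in w) then ((\p.true) 3) else ((\q.false) true)) then (if (if true then false else true) then (false && false) else (true && true)) else true))
step 2: [beta@0.0] (if (8 < ((\y.6) false)) then (if (if (2 == 4) then (true || false) else (8 < 7)) then ((\z.true) ((\u.(\v.8)) 6)) else false) else (if (if (let w = false in w) then ((\p.true) 3) else ((\q.false) true)) then (if (if true then false else true) then (false && false) else (true && true)) else true))
step 3: [beta@0.1] (if (8 < 6) then (if (if (2 == 4) then (true || false) else (8 < 7)) then ((\z.true) ((\u.(\v.8)) 6)) else false) else (if (if (let w = false in w) then ((\p.true) 3) else ((\q.false) true)) then (if (if true then false else true) then (false && false) else (true && true)) else true))
step 4: [delta@0] (if false then (if (if (2 == 4) then (true || false) else (8 < 7)) then ((\z.true) ((\u.(\v.8)) 6)) else false) else (if (if (let w = false in w) then ((\p.true) 3) else ((\q.false) true)) then (if (if true then false else true) then (false && false) else (true && true)) else true))
step 5: [if@root] (if (if (let w = false in w) then ((\p.true) 3) else ((\q.false) true)) then (if (if true then false else true) then (false && false) else (true && true)) else true)
step 6: [let@0.0] (if (if false then ((\p.true) 3) else ((\q.false) true)) then (if (if true then false else true) then (false && false) else (true && true)) else true)
step 7: [if@0] (if ((\q.false) true) then (if (if true then false else true) then (false && false) else (true && true)) else true)
step 8: [beta@0] (if false then (if (if true then false else true) then (false && false) else (true && true)) else true)
step 9: [if@root] true

Answer: true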